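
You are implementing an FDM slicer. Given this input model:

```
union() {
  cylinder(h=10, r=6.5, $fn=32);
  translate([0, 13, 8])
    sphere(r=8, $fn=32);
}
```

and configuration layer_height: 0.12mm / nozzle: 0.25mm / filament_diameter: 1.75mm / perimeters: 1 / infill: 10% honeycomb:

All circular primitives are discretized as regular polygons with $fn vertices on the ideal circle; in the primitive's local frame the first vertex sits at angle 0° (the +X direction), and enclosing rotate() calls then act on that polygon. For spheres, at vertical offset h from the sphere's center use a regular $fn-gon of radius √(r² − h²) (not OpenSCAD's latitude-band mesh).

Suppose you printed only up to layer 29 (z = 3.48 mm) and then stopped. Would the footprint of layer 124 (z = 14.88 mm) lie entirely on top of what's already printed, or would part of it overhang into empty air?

Compare the two slices. At z = 3.48: the cylinder: section is a regular 32-gon, circumradius r=6.5 (area = (32/2)·6.500²·sin(360°/32) = 131.88 mm²); the sphere at (0, 13): section is a regular 32-gon, circumradius = √(r²−h²) = √(8²−4.52²) = 6.601 (area = (32/2)·6.601²·sin(360°/32) = 136.00 mm²); Taking the union: the regions partially overlap — summed areas 267.88 mm² minus the doubly-counted overlap 0.05 mm² gives 267.83 mm² — area = 267.83 mm². At z = 14.88: the cylinder does not reach this height (z outside [0, 10]); the sphere at (0, 13): section is a regular 32-gon, circumradius = √(r²−h²) = √(8²−6.88²) = 4.082 (area = (32/2)·4.082²·sin(360°/32) = 52.02 mm²); Combining (union): only the r=8 sphere at (0, 13) is present, so the union is just that shape — area = 52.02 mm². Checking containment: the cross-section at z = 14.88 is a subset of the cross-section at z = 3.48.

entirely on top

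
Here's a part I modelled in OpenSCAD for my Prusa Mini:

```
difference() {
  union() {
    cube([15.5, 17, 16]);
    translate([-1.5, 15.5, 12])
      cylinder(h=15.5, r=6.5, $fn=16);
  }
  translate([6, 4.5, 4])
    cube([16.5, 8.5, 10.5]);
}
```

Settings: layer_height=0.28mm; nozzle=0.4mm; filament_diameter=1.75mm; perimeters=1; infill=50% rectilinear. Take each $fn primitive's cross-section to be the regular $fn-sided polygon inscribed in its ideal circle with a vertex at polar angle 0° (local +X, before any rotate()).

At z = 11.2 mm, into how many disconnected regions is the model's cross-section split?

At z = 11.2 mm: the cube (footprint 15.5×17) is included at this height; the cylinder at (-1.5, 15.5) does not reach this height (z outside [12, 27.5]); Taking the union: only the 15.5×17 cube is present, so the union is just that shape — 1 connected region; the cube at (6, 4.5) is present — its section is the full 16.5×8.5 rectangle; Taking the first minus the rest: starting from the result so far, the 16.5×8.5 cube at (6, 4.5) partially overlaps it — only the 80.75 mm² overlap (of its 140.25 mm²) is removed, clipping the outline — 1 connected region. The result has 1 disconnected region.

1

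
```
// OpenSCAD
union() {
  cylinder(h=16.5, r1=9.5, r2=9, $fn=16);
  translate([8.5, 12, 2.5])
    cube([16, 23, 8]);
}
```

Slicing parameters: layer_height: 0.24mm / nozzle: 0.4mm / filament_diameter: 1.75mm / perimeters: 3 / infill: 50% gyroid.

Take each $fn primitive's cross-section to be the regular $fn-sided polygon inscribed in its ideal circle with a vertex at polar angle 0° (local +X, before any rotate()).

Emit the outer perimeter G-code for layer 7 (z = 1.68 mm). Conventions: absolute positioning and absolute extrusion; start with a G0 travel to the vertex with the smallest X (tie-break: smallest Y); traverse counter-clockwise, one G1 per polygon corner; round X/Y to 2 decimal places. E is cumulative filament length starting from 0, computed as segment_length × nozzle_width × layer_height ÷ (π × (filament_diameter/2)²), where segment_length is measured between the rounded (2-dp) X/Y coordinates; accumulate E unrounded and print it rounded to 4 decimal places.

G0 X-9.45 Y0.00 Z1.68
G1 X-8.73 Y-3.62 E0.1473
G1 X-6.68 Y-6.68 E0.2943
G1 X-3.62 Y-8.73 E0.4413
G1 X0.00 Y-9.45 E0.5886
G1 X3.62 Y-8.73 E0.7359
G1 X6.68 Y-6.68 E0.8830
G1 X8.73 Y-3.62 E1.0300
G1 X9.45 Y0.00 E1.1773
G1 X8.73 Y3.62 E1.3246
G1 X6.68 Y6.68 E1.4716
G1 X3.62 Y8.73 E1.6186
G1 X0.00 Y9.45 E1.7659
G1 X-3.62 Y8.73 E1.9132
G1 X-6.68 Y6.68 E2.0602
G1 X-8.73 Y3.62 E2.2072
G1 X-9.45 Y0.00 E2.3545

At z = 1.68 mm: the cone: at t=0.102 of its height the radius interpolates to r₁+(r₂−r₁)t = 9.449, giving a regular 16-gon of that circumradius; the cube at (8.5, 12) is absent (z outside [2.5, 10.5]); Combining (union): only the cone is present, so the union is just that shape — 1 connected region. The outline is a single polygon with 16 vertices. Extrusion per mm of travel: 0.4 × 0.24 / (π × 0.875²) = 0.039912. Accumulating E over each segment gives final E = 2.3545.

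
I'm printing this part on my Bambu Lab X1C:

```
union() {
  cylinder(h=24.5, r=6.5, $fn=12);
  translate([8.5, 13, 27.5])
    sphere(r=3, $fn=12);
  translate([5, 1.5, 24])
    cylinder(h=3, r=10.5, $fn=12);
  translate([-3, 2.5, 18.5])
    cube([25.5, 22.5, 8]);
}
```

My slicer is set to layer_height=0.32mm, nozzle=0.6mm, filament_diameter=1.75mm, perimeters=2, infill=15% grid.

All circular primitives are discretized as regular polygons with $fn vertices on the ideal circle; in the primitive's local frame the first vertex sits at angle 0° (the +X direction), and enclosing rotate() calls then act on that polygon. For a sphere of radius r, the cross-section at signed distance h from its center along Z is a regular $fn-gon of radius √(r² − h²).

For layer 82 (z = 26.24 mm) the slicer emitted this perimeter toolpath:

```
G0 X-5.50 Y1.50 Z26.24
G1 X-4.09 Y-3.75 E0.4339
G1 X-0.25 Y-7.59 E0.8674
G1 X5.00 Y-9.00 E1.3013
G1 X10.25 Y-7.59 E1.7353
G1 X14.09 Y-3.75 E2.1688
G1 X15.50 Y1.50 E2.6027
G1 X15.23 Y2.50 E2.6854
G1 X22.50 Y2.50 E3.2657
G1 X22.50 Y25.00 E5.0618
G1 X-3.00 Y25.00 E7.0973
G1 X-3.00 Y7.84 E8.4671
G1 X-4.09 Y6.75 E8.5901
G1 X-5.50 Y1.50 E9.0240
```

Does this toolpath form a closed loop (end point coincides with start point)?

Start point (G0): (-5.50, 1.50). End point (last G1): the path returns to the start — closed.

yes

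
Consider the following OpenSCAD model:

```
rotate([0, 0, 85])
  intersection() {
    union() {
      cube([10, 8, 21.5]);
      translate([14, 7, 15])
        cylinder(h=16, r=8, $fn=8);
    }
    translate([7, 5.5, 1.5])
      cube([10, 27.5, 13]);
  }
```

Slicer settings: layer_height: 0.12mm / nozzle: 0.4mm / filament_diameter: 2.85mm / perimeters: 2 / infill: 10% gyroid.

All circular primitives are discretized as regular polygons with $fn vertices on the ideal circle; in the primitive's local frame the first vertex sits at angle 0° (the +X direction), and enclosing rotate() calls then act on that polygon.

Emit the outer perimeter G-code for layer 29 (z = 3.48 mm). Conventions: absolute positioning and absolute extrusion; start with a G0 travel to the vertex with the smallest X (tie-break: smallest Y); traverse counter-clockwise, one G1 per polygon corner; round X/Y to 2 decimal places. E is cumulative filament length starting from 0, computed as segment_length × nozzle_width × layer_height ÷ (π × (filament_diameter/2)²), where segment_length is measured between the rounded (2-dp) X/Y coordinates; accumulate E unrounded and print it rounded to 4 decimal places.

G0 X-7.36 Y7.67 Z3.48
G1 X-4.87 Y7.45 E0.0188
G1 X-4.61 Y10.44 E0.0414
G1 X-7.10 Y10.66 E0.0602
G1 X-7.36 Y7.67 E0.0828

At z = 3.48 mm: the 10×8 cube contributes its full rectangle; the cylinder at (14, 7) is absent (z outside [15, 31]); Taking the union: only the 10×8 cube is present, so the union is just that shape — 1 connected region; the 10×27.5 cube at (7, 5.5) contributes its full rectangle; After intersecting: the 10×27.5 cube at (7, 5.5) partially overlaps that combined region; clipping to the common part keeps 7.50 mm² — 1 connected region; (rotated 85° about Z; rotation is an isometry so areas/perimeters/island counts are preserved). The outline is a single polygon with 4 vertices. Extrusion per mm of travel: 0.4 × 0.12 / (π × 1.425²) = 0.007524. Accumulating E over each segment gives final E = 0.0828.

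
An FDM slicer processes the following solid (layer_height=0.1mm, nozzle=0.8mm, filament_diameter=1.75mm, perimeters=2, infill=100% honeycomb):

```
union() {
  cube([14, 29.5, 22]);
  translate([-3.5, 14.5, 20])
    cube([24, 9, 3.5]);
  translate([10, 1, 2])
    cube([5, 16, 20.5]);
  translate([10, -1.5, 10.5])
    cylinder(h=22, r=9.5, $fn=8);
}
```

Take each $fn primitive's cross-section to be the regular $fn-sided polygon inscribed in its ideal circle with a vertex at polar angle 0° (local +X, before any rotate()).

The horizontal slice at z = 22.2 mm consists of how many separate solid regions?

At z = 22.2 mm: the cube is absent (z outside [0, 22]); the 24×9 cube at (-3.5, 14.5) contributes its full rectangle; the 5×16 cube at (10, 1) contributes its full rectangle; the r=9.5 cylinder at (10, -1.5) contributes a regular 8-gon of circumradius 9.5; Merging all regions: the regions partially overlap (shared area 42.32 mm²), so overlapping operands fuse into one piece — 1 connected region. The result has 1 disconnected region.

1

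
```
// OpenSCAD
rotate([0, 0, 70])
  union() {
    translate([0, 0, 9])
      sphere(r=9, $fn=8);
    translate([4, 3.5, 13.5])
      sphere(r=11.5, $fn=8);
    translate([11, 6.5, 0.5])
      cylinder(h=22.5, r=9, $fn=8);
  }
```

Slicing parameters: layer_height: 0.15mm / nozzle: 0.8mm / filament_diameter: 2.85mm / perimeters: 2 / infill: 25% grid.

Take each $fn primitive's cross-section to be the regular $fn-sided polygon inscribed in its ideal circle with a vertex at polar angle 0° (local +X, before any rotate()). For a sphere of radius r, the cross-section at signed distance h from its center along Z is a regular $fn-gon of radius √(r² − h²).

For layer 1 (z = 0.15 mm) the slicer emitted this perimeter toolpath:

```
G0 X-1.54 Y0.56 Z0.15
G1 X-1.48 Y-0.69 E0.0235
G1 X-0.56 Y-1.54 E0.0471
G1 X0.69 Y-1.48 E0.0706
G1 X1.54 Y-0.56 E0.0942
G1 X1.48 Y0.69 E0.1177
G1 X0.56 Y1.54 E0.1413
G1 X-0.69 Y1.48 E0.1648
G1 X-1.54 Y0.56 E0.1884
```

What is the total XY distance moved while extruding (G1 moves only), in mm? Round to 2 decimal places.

Sum the Euclidean lengths of each G1 segment: total = 10.02 mm.

10.02 mm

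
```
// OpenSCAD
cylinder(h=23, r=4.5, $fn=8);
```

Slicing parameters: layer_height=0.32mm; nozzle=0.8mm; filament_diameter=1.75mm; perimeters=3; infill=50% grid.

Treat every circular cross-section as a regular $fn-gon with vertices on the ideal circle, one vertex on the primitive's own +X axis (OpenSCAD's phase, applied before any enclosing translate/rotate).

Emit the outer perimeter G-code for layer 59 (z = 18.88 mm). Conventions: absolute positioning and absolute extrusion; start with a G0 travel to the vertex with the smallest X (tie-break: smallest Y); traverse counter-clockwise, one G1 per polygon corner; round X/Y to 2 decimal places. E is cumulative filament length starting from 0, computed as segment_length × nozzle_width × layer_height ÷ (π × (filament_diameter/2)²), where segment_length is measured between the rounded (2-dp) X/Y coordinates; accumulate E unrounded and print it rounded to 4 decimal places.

At z = 18.88 mm: the r=4.5 cylinder contributes a regular 8-gon of circumradius 4.5. The outline is a single polygon with 8 vertices. Extrusion per mm of travel: 0.8 × 0.32 / (π × 0.875²) = 0.106432. Accumulating E over each segment gives final E = 2.9316.

G0 X-4.50 Y0.00 Z18.88
G1 X-3.18 Y-3.18 E0.3665
G1 X0.00 Y-4.50 E0.7329
G1 X3.18 Y-3.18 E1.0994
G1 X4.50 Y0.00 E1.4658
G1 X3.18 Y3.18 E1.8323
G1 X0.00 Y4.50 E2.1987
G1 X-3.18 Y3.18 E2.5652
G1 X-4.50 Y0.00 E2.9316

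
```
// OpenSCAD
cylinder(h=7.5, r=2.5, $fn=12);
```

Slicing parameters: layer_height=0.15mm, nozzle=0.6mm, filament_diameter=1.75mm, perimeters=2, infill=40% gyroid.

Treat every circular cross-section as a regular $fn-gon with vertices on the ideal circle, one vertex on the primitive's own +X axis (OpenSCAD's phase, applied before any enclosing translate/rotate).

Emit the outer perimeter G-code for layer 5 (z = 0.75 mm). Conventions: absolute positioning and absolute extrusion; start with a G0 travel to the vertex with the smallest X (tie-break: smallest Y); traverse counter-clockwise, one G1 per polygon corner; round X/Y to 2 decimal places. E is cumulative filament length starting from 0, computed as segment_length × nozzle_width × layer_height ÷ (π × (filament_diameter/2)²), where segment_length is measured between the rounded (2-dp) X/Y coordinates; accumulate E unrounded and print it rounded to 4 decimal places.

G0 X-2.50 Y0.00 Z0.75
G1 X-2.17 Y-1.25 E0.0484
G1 X-1.25 Y-2.17 E0.0971
G1 X0.00 Y-2.50 E0.1454
G1 X1.25 Y-2.17 E0.1938
G1 X2.17 Y-1.25 E0.2425
G1 X2.50 Y0.00 E0.2909
G1 X2.17 Y1.25 E0.3392
G1 X1.25 Y2.17 E0.3879
G1 X0.00 Y2.50 E0.4363
G1 X-1.25 Y2.17 E0.4847
G1 X-2.17 Y1.25 E0.5334
G1 X-2.50 Y0.00 E0.5817

At z = 0.75 mm: the r=2.5 cylinder gives a regular 12-gon of circumradius 2.5 (constant along its height). The outline is a single polygon with 12 vertices. Extrusion per mm of travel: 0.6 × 0.15 / (π × 0.875²) = 0.037418. Accumulating E over each segment gives final E = 0.5817.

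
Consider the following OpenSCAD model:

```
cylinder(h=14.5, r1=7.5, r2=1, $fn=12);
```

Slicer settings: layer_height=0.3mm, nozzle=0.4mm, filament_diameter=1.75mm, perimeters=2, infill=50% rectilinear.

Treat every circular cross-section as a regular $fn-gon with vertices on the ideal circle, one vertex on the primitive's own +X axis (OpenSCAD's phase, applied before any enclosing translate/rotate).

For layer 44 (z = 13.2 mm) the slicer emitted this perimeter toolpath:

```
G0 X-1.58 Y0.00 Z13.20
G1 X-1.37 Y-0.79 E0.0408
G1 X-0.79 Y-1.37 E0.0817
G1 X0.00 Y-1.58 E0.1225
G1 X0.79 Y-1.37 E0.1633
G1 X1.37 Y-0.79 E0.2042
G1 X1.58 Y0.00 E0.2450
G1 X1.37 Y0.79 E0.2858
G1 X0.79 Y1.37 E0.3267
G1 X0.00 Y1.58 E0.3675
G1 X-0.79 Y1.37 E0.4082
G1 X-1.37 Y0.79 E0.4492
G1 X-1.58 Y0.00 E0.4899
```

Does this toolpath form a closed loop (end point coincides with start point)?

yes

Start point (G0): (-1.58, 0.00). End point (last G1): the path returns to the start — closed.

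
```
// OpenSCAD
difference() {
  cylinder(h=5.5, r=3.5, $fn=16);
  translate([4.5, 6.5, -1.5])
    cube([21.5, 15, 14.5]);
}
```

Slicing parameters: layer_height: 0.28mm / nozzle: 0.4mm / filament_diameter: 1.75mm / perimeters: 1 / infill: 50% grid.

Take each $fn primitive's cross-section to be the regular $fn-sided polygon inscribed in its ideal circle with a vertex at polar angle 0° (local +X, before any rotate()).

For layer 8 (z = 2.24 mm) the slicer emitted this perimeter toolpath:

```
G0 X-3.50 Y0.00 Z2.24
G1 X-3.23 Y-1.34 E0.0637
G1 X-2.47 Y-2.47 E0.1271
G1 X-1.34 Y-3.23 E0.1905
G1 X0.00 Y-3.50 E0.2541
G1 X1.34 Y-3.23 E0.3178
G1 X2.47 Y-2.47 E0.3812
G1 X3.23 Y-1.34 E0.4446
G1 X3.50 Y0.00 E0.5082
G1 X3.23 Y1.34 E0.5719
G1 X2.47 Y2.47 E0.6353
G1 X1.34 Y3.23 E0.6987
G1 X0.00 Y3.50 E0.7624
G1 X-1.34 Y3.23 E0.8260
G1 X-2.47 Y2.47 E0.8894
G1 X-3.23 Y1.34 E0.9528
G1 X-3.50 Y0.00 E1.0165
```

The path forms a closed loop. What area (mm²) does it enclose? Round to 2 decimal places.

Apply the shoelace formula to the sequence of (X, Y) vertices; enclosed area = 37.43 mm².

37.43 mm²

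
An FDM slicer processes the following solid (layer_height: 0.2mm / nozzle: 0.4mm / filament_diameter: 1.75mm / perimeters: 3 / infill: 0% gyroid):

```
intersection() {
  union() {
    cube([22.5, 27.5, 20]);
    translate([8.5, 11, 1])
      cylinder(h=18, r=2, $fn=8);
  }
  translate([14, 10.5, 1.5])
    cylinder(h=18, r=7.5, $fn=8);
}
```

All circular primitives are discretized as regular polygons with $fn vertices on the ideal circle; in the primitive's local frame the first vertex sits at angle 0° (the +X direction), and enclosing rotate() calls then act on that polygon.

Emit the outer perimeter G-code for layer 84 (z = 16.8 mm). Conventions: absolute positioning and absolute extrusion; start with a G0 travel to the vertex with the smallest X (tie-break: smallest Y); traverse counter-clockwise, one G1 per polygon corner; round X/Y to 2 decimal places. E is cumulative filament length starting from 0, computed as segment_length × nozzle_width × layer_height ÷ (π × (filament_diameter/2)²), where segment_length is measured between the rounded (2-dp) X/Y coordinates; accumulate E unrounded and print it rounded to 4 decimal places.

At z = 16.8 mm: the cube (footprint 22.5×27.5) is included at this height; the r=2 cylinder at (8.5, 11) gives a regular 8-gon of circumradius 2 (constant along its height); Taking the union: the r=2 cylinder at (8.5, 11) lies entirely inside the 22.5×27.5 cube, so the union is just the 22.5×27.5 cube — 1 connected region; the r=7.5 cylinder at (14, 10.5) gives a regular 8-gon of circumradius 7.5 (constant along its height); After intersecting: the r=7.5 cylinder at (14, 10.5) lies inside that combined region, so the common part is the r=7.5 cylinder at (14, 10.5) itself — 1 connected region. The outline is a single polygon with 8 vertices. Extrusion per mm of travel: 0.4 × 0.2 / (π × 0.875²) = 0.033260. Accumulating E over each segment gives final E = 1.5269.

G0 X6.50 Y10.50 Z16.80
G1 X8.70 Y5.20 E0.1909
G1 X14.00 Y3.00 E0.3817
G1 X19.30 Y5.20 E0.5726
G1 X21.50 Y10.50 E0.7634
G1 X19.30 Y15.80 E0.9543
G1 X14.00 Y18.00 E1.1452
G1 X8.70 Y15.80 E1.3360
G1 X6.50 Y10.50 E1.5269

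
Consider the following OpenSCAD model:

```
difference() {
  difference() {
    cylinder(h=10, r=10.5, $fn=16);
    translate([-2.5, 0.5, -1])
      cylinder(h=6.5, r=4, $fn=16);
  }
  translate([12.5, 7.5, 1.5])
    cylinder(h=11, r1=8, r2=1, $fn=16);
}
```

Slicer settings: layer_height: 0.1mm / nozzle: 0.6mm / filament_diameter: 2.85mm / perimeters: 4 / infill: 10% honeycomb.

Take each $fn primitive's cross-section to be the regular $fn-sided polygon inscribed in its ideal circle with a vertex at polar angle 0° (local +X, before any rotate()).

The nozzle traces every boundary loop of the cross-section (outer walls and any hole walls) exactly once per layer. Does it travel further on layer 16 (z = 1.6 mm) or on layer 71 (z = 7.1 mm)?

Layer 16 (z = 1.6): the cylinder: section is a regular 16-gon, circumradius r=10.5 (perimeter = 2·16·10.500·sin(180°/16) = 65.55 mm); the r=4 cylinder at (-2.5, 0.5) gives a regular 16-gon of circumradius 4 (constant along its height) (perimeter = 2·16·4.000·sin(180°/16) = 24.97 mm); Subtracting the remaining from the first: starting from the r=10.5 cylinder, the r=4 cylinder at (-2.5, 0.5) lies wholly inside it (removes its full 48.98 mm² and its 24.97 mm outline becomes a hole wall) — boundary (outer + 1 inner loop) = 90.52 mm; the cone at (12.5, 7.5): at t=0.009 of its height the radius interpolates to r₁+(r₂−r₁)t = 7.936, giving a regular 16-gon of that circumradius (perimeter = 2·16·7.936·sin(180°/16) = 49.55 mm); Subtracting the remaining from the first: starting from that combined region, the cone at (12.5, 7.5) partially overlaps it — only the 26.52 mm² overlap (of its 192.83 mm²) is removed, clipping the outline — boundary (outer + 1 inner loop) = 91.23 mm. So its perimeter = 91.23 mm. Layer 71 (z = 7.1): the r=10.5 cylinder gives a regular 16-gon of circumradius 10.5 (constant along its height) (perimeter = 2·16·10.500·sin(180°/16) = 65.55 mm); the cylinder at (-2.5, 0.5) does not reach this height (z outside [-1, 5.5]); Taking the first minus the rest: none of the subtracted shapes is present at this height, so the r=10.5 cylinder is unchanged — boundary = 65.55 mm; the cone at (12.5, 7.5) contributes a regular 16-gon of circumradius 4.436 (interpolated between r1=8 and r2=1 at t=0.509) (perimeter = 2·16·4.436·sin(180°/16) = 27.70 mm); Subtracting the remaining from the first: starting from the result so far, the cone at (12.5, 7.5) partially overlaps it — only the 0.17 mm² overlap (of its 60.25 mm²) is removed, clipping the outline — boundary = 65.59 mm. So its perimeter = 65.59 mm. Layer 16 is larger (91.23 vs 65.59 mm).

layer 16 (z = 1.6 mm)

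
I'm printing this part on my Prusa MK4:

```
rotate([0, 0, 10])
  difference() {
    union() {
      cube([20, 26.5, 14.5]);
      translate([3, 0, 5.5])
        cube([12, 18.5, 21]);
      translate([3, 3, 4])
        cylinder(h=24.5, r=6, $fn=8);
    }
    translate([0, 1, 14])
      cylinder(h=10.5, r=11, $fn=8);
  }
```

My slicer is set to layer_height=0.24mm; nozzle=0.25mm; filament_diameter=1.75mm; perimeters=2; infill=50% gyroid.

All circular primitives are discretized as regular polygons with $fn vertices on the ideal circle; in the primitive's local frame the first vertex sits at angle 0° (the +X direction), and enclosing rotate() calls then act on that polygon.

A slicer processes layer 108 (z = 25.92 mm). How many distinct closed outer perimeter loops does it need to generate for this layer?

1

At z = 25.92 mm: the cube does not reach this height (z outside [0, 14.5]); the 12×18.5 cube at (3, 0) contributes its full rectangle; the r=6 cylinder at (3, 3) gives a regular 8-gon of circumradius 6 (constant along its height); Merging all regions: the regions partially overlap (shared area 41.59 mm²), so overlapping operands fuse into one piece — 1 connected region; the cylinder at (0, 1) is not intersected at this z (z outside [14, 24.5]); Subtracting the remaining from the first: none of the subtracted shapes is present at this height, so the result so far is unchanged — 1 connected region; (whole slice rotated 10° about Z — lengths, areas and connectivity unchanged). The result has 1 disconnected region.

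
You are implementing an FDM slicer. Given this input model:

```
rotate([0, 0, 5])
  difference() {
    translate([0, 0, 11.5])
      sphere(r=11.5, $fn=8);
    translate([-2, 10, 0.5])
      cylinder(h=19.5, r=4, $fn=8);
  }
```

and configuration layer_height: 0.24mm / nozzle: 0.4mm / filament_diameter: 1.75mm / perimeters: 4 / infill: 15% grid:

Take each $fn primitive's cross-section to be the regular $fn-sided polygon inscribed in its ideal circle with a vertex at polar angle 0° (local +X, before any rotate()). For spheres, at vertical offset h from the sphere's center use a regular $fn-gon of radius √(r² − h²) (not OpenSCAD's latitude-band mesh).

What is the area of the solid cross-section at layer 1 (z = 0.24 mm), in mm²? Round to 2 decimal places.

15.45 mm²

At z = 0.24 mm: the r=11.5 sphere slices to a regular 8-gon of circumradius 2.337 (√(r²−h²) with h=11.26 from center) (area = (8/2)·2.337²·sin(360°/8) = 15.45 mm²); the cylinder at (-2, 10) does not reach this height (z outside [0.5, 20]); Taking the first minus the rest: none of the subtracted shapes is present at this height, so the r=11.5 sphere is unchanged — area = 15.45 mm²; (whole slice rotated 5° about Z — lengths, areas and connectivity unchanged). Overall, the cross-section is a single solid region. Net area = 15.45 mm².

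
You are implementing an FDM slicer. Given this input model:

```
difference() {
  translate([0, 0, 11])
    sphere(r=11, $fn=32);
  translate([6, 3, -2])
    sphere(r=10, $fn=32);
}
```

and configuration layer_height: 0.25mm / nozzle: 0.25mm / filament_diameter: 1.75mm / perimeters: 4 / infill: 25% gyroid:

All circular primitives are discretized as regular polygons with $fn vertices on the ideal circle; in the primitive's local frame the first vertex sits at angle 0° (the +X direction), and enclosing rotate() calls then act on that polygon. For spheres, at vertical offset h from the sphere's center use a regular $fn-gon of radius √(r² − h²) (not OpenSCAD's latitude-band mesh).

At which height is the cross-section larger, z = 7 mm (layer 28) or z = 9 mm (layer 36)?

layer 36 (z = 9 mm)

Layer 28 (z = 7): the r=11 sphere slices to a regular 32-gon of circumradius 10.247 (√(r²−h²) with h=4 from center) (area = (32/2)·10.247²·sin(360°/32) = 327.75 mm²); the r=10 sphere at (6, 3) contributes a regular 32-gon of circumradius √(10²−9²) = 4.359 (area = (32/2)·4.359²·sin(360°/32) = 59.31 mm²); After the difference (first − rest): starting from the r=11 sphere (327.75 mm²), the r=10 sphere at (6, 3) partially overlaps it — only the 55.63 mm² overlap (of its 59.31 mm²) is removed, clipping the outline — area = 272.13 mm². So its area = 272.13 mm². Layer 36 (z = 9): the sphere: section is a regular 32-gon, circumradius = √(r²−h²) = √(11²−2²) = 10.817 (area = (32/2)·10.817²·sin(360°/32) = 365.21 mm²); the sphere at (6, 3) is absent (|z−center|=11.000 > r=10); Taking the first minus the rest: none of the subtracted shapes is present at this height, so the r=11 sphere is unchanged — area = 365.21 mm². So its area = 365.21 mm². Layer 36 is larger (365.21 vs 272.13 mm²).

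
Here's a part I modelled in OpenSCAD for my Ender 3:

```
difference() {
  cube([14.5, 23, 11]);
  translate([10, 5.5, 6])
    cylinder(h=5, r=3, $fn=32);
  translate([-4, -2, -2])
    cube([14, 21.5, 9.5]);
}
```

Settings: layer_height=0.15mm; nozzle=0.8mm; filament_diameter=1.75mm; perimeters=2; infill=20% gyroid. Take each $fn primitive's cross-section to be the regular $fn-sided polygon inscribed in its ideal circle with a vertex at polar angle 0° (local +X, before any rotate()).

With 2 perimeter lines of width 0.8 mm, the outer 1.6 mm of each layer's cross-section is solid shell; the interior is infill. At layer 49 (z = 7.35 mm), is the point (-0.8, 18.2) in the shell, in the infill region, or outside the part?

At z = 7.35 mm: the 14.5×23 cube contributes its full rectangle; the cylinder at (10, 5.5): section is a regular 32-gon, circumradius r=3; the cube at (-4, -2) (footprint 14×21.5) is included at this height; Subtracting the remaining from the first: starting from the 14.5×23 cube, the r=3 cylinder at (10, 5.5) lies wholly inside it (removes its full 28.09 mm² and its 18.82 mm outline becomes a hole wall); the 14×21.5 cube at (-4, -2) partially overlaps it — only the 180.95 mm² overlap (of its 301.00 mm²) is removed, clipping the outline — 1 connected region. Overall, the cross-section is a single solid region. The nearest boundary edge runs (10.00, 19.50)→(0.00, 19.50); distance from the point to it = 1.53 mm. The point is not inside any of the regions above, so it lies outside the cross-section (1.53 mm from the nearest boundary).

outside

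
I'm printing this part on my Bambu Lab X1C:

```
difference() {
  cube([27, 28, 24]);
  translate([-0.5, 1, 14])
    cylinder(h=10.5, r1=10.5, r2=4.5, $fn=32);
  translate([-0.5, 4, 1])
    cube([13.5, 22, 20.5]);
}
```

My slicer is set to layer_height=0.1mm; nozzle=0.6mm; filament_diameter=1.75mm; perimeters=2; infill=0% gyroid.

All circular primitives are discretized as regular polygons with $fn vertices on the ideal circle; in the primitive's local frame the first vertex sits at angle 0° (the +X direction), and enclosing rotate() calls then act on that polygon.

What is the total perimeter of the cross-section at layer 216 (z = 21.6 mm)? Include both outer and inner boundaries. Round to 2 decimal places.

At z = 21.6 mm: the cube (footprint 27×28) is included at this height (perimeter 110.00 mm); the cone at (-0.5, 1) (r1=10.5→r2=4.5) has section circumradius 6.157 here — a regular 32-gon (perimeter = 2·32·6.157·sin(180°/32) = 38.62 mm); the cube at (-0.5, 4) does not reach this height (z outside [1, 21.5]); Subtracting the remaining from the first: starting from the 27×28 cube, the cone at (-0.5, 1) partially overlaps it — only the 32.13 mm² overlap (of its 118.34 mm²) is removed, clipping the outline — boundary = 107.49 mm. Overall, the cross-section is a single solid region. Total boundary length (outer) = 107.49 mm.

107.49 mm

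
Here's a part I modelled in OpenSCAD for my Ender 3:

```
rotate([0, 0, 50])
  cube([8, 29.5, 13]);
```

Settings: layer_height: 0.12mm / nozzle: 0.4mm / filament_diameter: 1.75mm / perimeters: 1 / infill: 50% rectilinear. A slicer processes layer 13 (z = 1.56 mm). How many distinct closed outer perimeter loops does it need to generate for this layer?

At z = 1.56 mm: the cube (footprint 8×29.5) is included at this height; (whole slice rotated 50° about Z — lengths, areas and connectivity unchanged). The result has 1 disconnected region.

1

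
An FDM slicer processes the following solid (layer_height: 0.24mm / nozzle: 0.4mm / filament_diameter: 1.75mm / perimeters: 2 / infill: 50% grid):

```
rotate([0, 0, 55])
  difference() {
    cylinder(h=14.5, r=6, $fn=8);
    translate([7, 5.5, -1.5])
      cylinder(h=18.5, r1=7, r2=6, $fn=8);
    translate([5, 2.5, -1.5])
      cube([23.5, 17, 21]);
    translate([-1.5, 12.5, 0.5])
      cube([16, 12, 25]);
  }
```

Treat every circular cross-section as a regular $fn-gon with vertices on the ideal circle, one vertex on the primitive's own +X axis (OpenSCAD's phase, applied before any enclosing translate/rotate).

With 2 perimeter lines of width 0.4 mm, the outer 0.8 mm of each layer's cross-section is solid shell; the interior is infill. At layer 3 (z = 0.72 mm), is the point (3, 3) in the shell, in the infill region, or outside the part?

shell

At z = 0.72 mm: the cylinder: section is a regular 8-gon, circumradius r=6; the cone at (7, 5.5): at t=0.120 of its height the radius interpolates to r₁+(r₂−r₁)t = 6.880, giving a regular 8-gon of that circumradius; the cube at (5, 2.5) is present — its section is the full 23.5×17 rectangle; the 16×12 cube at (-1.5, 12.5) contributes its full rectangle; Subtracting the remaining from the first: starting from the r=6 cylinder, the cone at (7, 5.5) partially overlaps it — only the 19.00 mm² overlap (of its 133.88 mm²) is removed, clipping the outline; the 23.5×17 cube at (5, 2.5) misses the remaining region (no effect); the 16×12 cube at (-1.5, 12.5) misses the remaining region (no effect) — 1 connected region; (whole slice rotated 55° about Z — lengths, areas and connectivity unchanged). Overall, the cross-section is a single solid region. Undo the 55° rotation: the query point maps to (4.178, -0.737) in the un-rotated model frame. The nearest boundary edge runs (2.14, 0.64)→(5.66, -0.82); distance from the point to it = 0.49 mm. The point is inside the cross-section, 0.49 mm from the nearest boundary — within the 0.8 mm shell band (2 × 0.4).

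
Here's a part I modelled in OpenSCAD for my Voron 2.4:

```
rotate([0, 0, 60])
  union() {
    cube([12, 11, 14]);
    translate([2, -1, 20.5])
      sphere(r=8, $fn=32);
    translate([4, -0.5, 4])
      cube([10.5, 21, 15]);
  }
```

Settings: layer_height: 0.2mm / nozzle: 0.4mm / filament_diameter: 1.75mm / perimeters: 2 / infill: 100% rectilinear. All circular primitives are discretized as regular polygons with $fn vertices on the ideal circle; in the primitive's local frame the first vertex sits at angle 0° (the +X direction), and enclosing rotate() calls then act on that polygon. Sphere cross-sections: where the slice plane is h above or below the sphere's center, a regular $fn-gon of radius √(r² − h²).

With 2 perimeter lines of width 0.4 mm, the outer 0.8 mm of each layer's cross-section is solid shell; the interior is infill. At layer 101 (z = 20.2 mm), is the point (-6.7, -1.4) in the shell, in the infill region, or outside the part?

outside

At z = 20.2 mm: the cube is not intersected at this z (z outside [0, 14]); the sphere at (2, -1): section is a regular 32-gon, circumradius = √(r²−h²) = √(8²−0.3²) = 7.994; the cube at (4, -0.5) is not intersected at this z (z outside [4, 19]); Taking the union: only the r=8 sphere at (2, -1) is present, so the union is just that shape — 1 connected region; (rotated 60° about Z; rotation is an isometry so areas/perimeters/island counts are preserved). Overall, the cross-section is a single solid region. Undo the 60° rotation: the query point maps to (-4.562, 5.102) in the un-rotated model frame. The nearest boundary edge runs (-3.65, 4.65)→(-4.65, 3.44); distance from the point to it = 0.99 mm. The point is not inside any of the regions above, so it lies outside the cross-section (0.99 mm from the nearest boundary).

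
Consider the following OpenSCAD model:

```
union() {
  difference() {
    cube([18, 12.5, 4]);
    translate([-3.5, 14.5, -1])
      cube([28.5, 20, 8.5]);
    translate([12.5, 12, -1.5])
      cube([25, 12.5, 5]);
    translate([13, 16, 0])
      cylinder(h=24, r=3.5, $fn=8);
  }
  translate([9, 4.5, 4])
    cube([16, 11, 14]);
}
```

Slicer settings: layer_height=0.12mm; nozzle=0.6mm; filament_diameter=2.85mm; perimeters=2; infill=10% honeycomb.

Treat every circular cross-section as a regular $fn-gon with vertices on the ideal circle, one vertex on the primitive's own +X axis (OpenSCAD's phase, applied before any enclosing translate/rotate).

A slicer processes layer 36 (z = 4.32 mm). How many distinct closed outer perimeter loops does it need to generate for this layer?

1

At z = 4.32 mm: the cube is not intersected at this z (z outside [0, 4]); the cube at (-3.5, 14.5) is present — its section is the full 28.5×20 rectangle; the cube at (12.5, 12) does not reach this height (z outside [-1.5, 3.5]); the r=3.5 cylinder at (13, 16) contributes a regular 8-gon of circumradius 3.5; Subtracting the remaining from the first: the first operand is absent here, so nothing remains; the cube at (9, 4.5) is present — its section is the full 16×11 rectangle; Taking the union: only the 16×11 cube at (9, 4.5) is present, so the union is just that shape — 1 connected region. The result has 1 disconnected region.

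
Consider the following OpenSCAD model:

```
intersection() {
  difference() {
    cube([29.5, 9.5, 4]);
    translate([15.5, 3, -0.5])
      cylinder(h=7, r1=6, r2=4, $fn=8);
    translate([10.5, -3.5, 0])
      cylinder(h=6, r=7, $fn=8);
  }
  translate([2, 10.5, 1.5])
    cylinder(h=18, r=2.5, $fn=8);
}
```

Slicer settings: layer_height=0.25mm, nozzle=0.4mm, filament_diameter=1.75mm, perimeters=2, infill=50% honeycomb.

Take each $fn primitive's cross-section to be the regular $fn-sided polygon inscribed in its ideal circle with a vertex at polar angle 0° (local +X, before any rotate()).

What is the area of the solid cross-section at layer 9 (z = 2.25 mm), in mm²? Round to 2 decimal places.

At z = 2.25 mm: the 29.5×9.5 cube contributes its full rectangle (area 280.25 mm²); the cone at (15.5, 3) contributes a regular 8-gon of circumradius 5.214 (interpolated between r1=6 and r2=4 at t=0.393) (area = (8/2)·5.214²·sin(360°/8) = 76.90 mm²); the cylinder at (10.5, -3.5): section is a regular 8-gon, circumradius r=7 (area = (8/2)·7.000²·sin(360°/8) = 138.59 mm²); Taking the first minus the rest: starting from the 29.5×9.5 cube (280.25 mm²), the cone at (15.5, 3) partially overlaps it — only the 66.01 mm² overlap (of its 76.90 mm²) is removed, clipping the outline; the r=7 cylinder at (10.5, -3.5) partially overlaps it — only the 13.85 mm² overlap (of its 138.59 mm²) is removed, clipping the outline — area = 200.39 mm²; the r=2.5 cylinder at (2, 10.5) contributes a regular 8-gon of circumradius 2.5 (area = (8/2)·2.500²·sin(360°/8) = 17.68 mm²); Taking the intersection: the r=2.5 cylinder at (2, 10.5) partially overlaps that combined region; clipping to the common part keeps 4.24 mm² — area = 4.24 mm². Overall, the cross-section is a single solid region. Net area = 4.24 mm².

4.24 mm²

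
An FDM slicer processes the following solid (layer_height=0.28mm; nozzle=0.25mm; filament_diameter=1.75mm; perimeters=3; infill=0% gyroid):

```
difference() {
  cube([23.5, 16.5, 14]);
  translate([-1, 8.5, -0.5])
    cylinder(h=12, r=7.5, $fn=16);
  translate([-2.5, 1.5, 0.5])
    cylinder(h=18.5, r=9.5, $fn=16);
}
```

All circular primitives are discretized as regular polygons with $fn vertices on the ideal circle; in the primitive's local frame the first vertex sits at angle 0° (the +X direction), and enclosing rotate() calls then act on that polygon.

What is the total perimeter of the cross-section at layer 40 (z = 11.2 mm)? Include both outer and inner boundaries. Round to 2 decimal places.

At z = 11.2 mm: the cube is present — its section is the full 23.5×16.5 rectangle (perimeter 80.00 mm); the r=7.5 cylinder at (-1, 8.5) contributes a regular 16-gon of circumradius 7.5 (perimeter = 2·16·7.500·sin(180°/16) = 46.82 mm); the cylinder at (-2.5, 1.5): section is a regular 16-gon, circumradius r=9.5 (perimeter = 2·16·9.500·sin(180°/16) = 59.31 mm); Subtracting the remaining from the first: starting from the 23.5×16.5 cube, the r=7.5 cylinder at (-1, 8.5) partially overlaps it — only the 71.30 mm² overlap (of its 172.21 mm²) is removed, clipping the outline; the r=9.5 cylinder at (-2.5, 1.5) partially overlaps it — only the 19.62 mm² overlap (of its 276.30 mm²) is removed, clipping the outline — boundary = 76.94 mm. Overall, the cross-section is a single solid region. Total boundary length (outer) = 76.94 mm.

76.94 mm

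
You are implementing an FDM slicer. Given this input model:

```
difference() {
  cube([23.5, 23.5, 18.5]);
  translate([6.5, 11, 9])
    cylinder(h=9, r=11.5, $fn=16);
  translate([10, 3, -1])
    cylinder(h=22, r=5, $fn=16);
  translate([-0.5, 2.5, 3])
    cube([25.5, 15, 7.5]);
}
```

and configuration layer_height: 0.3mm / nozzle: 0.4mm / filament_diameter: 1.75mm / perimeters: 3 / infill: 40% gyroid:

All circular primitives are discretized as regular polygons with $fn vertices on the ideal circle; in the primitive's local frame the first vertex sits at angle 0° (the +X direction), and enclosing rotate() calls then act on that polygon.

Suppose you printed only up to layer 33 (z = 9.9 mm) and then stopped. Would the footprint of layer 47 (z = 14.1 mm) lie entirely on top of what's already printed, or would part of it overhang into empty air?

Compare the two slices. At z = 9.9: the 23.5×23.5 cube contributes its full rectangle (area 552.25 mm²); the r=11.5 cylinder at (6.5, 11) contributes a regular 16-gon of circumradius 11.5 (area = (16/2)·11.500²·sin(360°/16) = 404.88 mm²); the cylinder at (10, 3): section is a regular 16-gon, circumradius r=5 (area = (16/2)·5.000²·sin(360°/16) = 76.54 mm²); the cube at (-0.5, 2.5) (footprint 25.5×15) is included at this height (area 382.50 mm²); After the difference (first − rest): starting from the 23.5×23.5 cube (552.25 mm²), the r=11.5 cylinder at (6.5, 11) partially overlaps it — only the 340.21 mm² overlap (of its 404.88 mm²) is removed, clipping the outline; the r=5 cylinder at (10, 3) partially overlaps it — only the 6.38 mm² overlap (of its 76.54 mm²) is removed, clipping the outline; the 25.5×15 cube at (-0.5, 2.5) partially overlaps it — only the 98.62 mm² overlap (of its 382.50 mm²) is removed, clipping the outline — area = 107.04 mm². At z = 14.1: the 23.5×23.5 cube contributes its full rectangle (area 552.25 mm²); the cylinder at (6.5, 11): section is a regular 16-gon, circumradius r=11.5 (area = (16/2)·11.500²·sin(360°/16) = 404.88 mm²); the r=5 cylinder at (10, 3) contributes a regular 16-gon of circumradius 5 (area = (16/2)·5.000²·sin(360°/16) = 76.54 mm²); the cube at (-0.5, 2.5) is not intersected at this z (z outside [3, 10.5]); After the difference (first − rest): starting from the 23.5×23.5 cube (552.25 mm²), the r=11.5 cylinder at (6.5, 11) partially overlaps it — only the 340.21 mm² overlap (of its 404.88 mm²) is removed, clipping the outline; the r=5 cylinder at (10, 3) partially overlaps it — only the 6.38 mm² overlap (of its 76.54 mm²) is removed, clipping the outline — area = 205.66 mm². Checking containment: at z = 14.1 the cross-section extends beyond the z = 9.9 cross-section by about 98.62 mm².

part overhangs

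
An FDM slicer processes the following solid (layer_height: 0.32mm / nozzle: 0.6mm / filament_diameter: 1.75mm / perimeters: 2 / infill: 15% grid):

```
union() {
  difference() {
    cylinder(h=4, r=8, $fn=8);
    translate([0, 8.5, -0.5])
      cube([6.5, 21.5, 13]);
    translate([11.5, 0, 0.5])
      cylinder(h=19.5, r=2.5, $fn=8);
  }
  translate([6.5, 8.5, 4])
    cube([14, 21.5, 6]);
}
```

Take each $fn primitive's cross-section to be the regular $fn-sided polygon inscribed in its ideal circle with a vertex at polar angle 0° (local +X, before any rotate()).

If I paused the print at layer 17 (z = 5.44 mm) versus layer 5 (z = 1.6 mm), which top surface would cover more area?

Layer 17 (z = 5.44): the cylinder does not reach this height (z outside [0, 4]); the 6.5×21.5 cube at (0, 8.5) contributes its full rectangle (area 139.75 mm²); the cylinder at (11.5, 0): section is a regular 8-gon, circumradius r=2.5 (area = (8/2)·2.500²·sin(360°/8) = 17.68 mm²); Taking the first minus the rest: the first operand is absent here, so nothing remains; the cube at (6.5, 8.5) (footprint 14×21.5) is included at this height (area 301.00 mm²); Merging all regions: only the 14×21.5 cube at (6.5, 8.5) is present, so the union is just that shape — area = 301.00 mm². So its area = 301.00 mm². Layer 5 (z = 1.6): the r=8 cylinder gives a regular 8-gon of circumradius 8 (constant along its height) (area = (8/2)·8.000²·sin(360°/8) = 181.02 mm²); the 6.5×21.5 cube at (0, 8.5) contributes its full rectangle (area 139.75 mm²); the r=2.5 cylinder at (11.5, 0) gives a regular 8-gon of circumradius 2.5 (constant along its height) (area = (8/2)·2.500²·sin(360°/8) = 17.68 mm²); Taking the first minus the rest: starting from the r=8 cylinder (181.02 mm²), the 6.5×21.5 cube at (0, 8.5) misses the remaining region (no effect); the r=2.5 cylinder at (11.5, 0) misses the remaining region (no effect) — area = 181.02 mm²; the cube at (6.5, 8.5) is absent (z outside [4, 10]); Taking the union: only that combined region is present, so the union is just that shape — area = 181.02 mm². So its area = 181.02 mm². Layer 17 is larger (301.00 vs 181.02 mm²).

layer 17 (z = 5.44 mm)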